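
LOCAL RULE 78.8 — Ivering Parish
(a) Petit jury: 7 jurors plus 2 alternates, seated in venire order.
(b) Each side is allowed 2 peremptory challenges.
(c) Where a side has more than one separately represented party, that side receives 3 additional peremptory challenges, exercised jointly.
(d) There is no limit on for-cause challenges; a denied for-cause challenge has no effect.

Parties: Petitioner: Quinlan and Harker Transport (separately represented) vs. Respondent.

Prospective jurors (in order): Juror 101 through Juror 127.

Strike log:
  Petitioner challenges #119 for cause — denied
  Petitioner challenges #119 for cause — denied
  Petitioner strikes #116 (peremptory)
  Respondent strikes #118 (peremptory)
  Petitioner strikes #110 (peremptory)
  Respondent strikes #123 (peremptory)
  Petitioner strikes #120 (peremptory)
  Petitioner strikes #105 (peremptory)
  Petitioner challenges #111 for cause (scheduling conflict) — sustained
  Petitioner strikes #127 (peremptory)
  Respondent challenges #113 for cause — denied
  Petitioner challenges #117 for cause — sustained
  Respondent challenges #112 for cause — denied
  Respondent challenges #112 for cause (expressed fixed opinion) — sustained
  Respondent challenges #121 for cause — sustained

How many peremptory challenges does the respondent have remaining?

0

Respondent allotment: 2.
Respondent peremptories used: #118, #123 — 2 (for-cause on #113, #112, #112, #121 don't count).
Remaining: 2 − 2 = 0.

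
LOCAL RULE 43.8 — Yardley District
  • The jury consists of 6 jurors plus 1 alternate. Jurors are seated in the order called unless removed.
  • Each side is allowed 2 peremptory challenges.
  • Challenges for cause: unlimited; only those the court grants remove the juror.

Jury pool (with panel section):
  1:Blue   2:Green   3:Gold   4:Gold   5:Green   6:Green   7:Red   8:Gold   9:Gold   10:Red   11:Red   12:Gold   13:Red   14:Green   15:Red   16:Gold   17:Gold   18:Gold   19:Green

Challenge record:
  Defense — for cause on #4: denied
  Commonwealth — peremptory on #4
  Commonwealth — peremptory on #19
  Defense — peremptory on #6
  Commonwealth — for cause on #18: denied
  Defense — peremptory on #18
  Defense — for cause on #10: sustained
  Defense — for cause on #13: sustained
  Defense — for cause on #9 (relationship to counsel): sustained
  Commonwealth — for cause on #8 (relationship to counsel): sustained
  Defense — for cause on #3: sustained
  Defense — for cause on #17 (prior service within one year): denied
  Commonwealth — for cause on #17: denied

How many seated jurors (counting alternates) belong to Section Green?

Removed: #3, #4, #6, #8, #9, #10, #13, #18, #19.
Seated (7 incl. alternates): #1, #2, #5, #7, #11, #12, #14.
Of those, in Section Green: #2, #5, #14 → 3.

3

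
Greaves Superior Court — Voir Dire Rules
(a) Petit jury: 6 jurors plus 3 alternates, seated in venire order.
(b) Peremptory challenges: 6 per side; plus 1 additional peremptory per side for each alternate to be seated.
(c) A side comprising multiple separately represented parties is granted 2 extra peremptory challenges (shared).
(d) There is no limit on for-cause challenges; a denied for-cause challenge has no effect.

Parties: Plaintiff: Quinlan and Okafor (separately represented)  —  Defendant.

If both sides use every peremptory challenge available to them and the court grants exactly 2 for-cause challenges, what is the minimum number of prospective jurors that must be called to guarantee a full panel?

31

Seats to fill: 6 + 3 alternates = 9.
Peremptories — Plaintiff: 6 + 1×3 + 2 = 11; Defendant: 6 + 1×3 = 9; total 20.
For-cause removals: 2.
Minimum venire: 9 + 20 + 2 = 31.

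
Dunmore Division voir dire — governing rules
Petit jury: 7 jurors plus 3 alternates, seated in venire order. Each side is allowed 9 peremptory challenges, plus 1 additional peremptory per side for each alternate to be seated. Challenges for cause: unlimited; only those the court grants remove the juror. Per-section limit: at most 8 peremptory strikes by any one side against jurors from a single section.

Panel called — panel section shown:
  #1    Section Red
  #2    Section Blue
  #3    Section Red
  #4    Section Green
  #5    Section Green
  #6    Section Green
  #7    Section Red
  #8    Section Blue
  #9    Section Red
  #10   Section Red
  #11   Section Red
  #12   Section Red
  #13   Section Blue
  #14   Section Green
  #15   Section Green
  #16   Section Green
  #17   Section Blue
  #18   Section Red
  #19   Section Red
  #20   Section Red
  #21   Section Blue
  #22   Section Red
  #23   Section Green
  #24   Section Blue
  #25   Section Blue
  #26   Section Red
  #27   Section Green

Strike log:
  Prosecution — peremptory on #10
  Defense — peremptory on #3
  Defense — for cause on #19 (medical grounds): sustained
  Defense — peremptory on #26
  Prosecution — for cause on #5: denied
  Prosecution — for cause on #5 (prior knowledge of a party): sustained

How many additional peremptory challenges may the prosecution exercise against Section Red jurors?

7

Prosecution peremptories so far: #10 — 1 of 12 used, 11 left overall.
Against Section Red: #10 — 1 used; per-section cap 8 leaves 7.
Binding limit: min(11, 7) = 7.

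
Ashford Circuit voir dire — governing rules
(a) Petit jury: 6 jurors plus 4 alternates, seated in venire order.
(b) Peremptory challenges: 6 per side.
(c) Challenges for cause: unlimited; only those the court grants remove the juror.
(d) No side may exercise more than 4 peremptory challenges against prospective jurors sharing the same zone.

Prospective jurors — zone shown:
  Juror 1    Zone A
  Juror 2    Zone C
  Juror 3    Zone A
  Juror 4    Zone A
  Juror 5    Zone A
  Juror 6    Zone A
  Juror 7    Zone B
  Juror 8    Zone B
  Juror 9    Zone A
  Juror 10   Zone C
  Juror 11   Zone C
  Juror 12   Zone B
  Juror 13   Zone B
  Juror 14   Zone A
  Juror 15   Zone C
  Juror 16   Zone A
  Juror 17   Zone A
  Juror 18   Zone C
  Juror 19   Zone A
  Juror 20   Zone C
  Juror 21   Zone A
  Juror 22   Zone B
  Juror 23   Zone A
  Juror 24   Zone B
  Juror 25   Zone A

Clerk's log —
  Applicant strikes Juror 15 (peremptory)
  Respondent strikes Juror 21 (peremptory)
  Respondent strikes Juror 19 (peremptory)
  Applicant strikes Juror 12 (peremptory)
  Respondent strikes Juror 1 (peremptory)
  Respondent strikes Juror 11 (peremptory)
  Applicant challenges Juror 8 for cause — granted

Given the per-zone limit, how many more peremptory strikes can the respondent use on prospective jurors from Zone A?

Respondent peremptories so far: #21, #19, #1, #11 — 4 of 6 used, 2 left overall.
Against Zone A: #21, #19, #1 — 3 used; per-zone cap 4 leaves 1.
Binding limit: min(2, 1) = 1.

1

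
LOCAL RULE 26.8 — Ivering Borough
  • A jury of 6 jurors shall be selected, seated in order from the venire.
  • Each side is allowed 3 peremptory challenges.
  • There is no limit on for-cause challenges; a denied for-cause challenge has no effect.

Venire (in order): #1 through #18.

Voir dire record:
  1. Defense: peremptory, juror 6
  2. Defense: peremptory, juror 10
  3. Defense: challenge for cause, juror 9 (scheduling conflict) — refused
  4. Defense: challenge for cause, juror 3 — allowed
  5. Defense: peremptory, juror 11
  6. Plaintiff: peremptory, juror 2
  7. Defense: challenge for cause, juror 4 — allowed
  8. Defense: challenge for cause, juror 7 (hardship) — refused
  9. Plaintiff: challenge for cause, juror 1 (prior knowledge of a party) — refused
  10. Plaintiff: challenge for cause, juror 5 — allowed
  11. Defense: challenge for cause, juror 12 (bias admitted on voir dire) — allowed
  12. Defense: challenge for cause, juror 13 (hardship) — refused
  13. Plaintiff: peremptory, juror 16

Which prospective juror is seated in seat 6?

Removed: #2, #3, #4, #5, #6, #10, #11, #12, #16. (#1, #7, #9, #13 stay — for-cause denied.)
Seating in order: seats 1–6 → #1, #7, #8, #9, #13, #14.
So seat 6 is #14.

14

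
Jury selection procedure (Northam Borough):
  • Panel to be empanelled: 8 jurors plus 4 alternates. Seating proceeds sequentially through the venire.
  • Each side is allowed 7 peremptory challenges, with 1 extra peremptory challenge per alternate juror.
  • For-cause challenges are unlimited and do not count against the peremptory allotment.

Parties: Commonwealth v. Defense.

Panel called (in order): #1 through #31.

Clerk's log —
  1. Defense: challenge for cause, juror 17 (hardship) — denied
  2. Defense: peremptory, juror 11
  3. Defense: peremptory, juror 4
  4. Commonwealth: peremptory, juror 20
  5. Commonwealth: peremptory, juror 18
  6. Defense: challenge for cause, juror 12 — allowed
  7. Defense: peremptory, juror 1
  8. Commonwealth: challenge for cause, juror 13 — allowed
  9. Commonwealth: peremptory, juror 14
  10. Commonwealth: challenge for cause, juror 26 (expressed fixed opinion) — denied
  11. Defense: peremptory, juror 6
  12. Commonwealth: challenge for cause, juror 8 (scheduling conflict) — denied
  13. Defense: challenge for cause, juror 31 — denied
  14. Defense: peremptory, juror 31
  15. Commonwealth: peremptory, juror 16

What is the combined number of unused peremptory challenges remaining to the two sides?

Commonwealth allotment: 7 base + 1 × 4 alternates = 11. Defense allotment: 7 base + 1 × 4 alternates = 11.
Commonwealth peremptories used: #20, #18, #14, #16 — 4 (for-cause on #13, #26, #8 don't count).
Defense peremptories used: #11, #4, #1, #6, #31 — 5 (for-cause on #17, #12, #31 don't count).
Remaining: (11 − 4) + (11 − 5) = 13.

13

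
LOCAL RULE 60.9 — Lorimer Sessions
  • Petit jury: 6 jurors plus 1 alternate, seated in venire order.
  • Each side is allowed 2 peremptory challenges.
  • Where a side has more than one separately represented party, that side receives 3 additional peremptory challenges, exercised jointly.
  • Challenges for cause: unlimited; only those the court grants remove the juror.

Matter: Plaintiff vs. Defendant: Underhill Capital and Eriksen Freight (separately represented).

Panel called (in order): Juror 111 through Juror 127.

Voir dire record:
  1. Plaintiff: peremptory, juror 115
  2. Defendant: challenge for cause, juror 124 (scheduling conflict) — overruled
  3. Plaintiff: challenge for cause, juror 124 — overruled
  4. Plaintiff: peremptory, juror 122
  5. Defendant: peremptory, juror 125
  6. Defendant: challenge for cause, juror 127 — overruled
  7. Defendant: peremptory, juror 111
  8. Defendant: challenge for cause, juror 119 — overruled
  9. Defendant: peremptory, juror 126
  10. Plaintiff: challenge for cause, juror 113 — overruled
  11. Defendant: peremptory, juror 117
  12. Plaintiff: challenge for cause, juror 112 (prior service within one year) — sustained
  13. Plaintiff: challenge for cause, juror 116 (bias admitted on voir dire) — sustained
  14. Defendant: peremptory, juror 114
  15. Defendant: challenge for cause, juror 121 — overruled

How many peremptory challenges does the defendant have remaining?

0

Defendant allotment: 2 base + 3 multi-party = 5.
Defendant peremptories used: #125, #111, #126, #117, #114 — 5 (for-cause on #124, #127, #119, #121 don't count).
Remaining: 5 − 5 = 0.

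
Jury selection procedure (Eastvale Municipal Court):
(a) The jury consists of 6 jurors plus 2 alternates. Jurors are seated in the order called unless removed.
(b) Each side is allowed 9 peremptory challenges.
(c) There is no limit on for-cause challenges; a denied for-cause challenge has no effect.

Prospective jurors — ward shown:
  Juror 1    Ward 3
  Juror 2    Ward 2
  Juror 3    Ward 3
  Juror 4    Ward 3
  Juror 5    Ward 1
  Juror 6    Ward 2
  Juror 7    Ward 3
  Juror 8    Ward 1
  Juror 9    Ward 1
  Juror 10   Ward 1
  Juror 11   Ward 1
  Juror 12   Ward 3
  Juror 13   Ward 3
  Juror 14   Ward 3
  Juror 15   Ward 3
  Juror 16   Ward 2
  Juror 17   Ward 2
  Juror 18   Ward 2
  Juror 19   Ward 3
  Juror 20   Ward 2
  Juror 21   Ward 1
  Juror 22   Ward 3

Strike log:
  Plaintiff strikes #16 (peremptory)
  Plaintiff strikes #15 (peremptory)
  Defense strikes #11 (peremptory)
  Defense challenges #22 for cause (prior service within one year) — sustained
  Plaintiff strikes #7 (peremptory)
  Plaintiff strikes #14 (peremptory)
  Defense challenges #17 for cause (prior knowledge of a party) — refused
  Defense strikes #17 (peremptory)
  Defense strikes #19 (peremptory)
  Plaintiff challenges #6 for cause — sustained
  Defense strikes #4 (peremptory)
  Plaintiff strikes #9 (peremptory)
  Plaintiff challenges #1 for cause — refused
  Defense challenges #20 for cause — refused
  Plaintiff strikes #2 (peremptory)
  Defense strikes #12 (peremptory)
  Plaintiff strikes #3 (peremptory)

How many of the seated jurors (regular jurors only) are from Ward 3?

Removed: #2, #3, #4, #6, #7, #9, #11, #12, #14, #15, #16, #17, #19, #22.
Seated jurors 1–6: #1, #5, #8, #10, #13, #18 (alternates #20, #21 not counted).
Of those, in Ward 3: #1, #13 → 2.

2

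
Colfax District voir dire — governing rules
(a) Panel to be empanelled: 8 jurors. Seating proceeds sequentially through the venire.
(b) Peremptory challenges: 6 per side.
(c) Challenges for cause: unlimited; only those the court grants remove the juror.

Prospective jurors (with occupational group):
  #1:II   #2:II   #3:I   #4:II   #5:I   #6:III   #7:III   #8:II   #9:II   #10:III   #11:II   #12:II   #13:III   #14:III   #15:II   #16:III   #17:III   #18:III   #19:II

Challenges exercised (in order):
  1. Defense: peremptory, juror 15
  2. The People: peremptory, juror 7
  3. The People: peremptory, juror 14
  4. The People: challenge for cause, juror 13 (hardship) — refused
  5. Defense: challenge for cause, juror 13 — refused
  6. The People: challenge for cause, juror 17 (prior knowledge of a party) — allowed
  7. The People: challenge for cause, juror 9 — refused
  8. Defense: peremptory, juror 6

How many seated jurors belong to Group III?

Removed: #6, #7, #14, #15, #17.
Seated jurors 1–8: #1, #2, #3, #4, #5, #8, #9, #10.
Of those, in Group III: #10 → 1.

1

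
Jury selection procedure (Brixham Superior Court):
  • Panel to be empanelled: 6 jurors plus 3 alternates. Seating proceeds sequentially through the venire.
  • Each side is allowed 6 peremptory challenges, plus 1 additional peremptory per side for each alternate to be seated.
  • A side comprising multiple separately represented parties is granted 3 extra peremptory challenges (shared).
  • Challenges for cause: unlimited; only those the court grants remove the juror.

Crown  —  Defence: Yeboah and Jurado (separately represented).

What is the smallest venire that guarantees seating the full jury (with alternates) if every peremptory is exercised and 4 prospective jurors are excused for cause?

34

Seats to fill: 6 + 3 alternates = 9.
Peremptories — Crown: 6 + 1×3 = 9; Defence: 6 + 1×3 + 3 = 12; total 21.
For-cause removals: 4.
Minimum venire: 9 + 21 + 4 = 34.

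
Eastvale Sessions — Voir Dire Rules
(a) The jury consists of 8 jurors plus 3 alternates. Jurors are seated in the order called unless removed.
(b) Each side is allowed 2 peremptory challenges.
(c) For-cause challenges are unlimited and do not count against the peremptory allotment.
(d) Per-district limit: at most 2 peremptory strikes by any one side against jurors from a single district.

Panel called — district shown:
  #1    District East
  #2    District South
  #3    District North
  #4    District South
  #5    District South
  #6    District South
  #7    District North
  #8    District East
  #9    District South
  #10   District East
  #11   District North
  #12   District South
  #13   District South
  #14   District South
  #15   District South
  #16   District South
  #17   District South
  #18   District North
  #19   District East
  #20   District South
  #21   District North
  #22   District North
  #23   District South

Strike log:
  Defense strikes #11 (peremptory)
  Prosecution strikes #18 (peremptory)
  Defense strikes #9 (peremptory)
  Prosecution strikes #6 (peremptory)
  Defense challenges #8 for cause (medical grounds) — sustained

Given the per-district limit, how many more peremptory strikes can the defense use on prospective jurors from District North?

0

Defense peremptories so far: #11, #9 — 2 of 2 used, 0 left overall.
Against District North: #11 — 1 used; per-district cap 2 leaves 1.
Binding limit: min(0, 1) = 0.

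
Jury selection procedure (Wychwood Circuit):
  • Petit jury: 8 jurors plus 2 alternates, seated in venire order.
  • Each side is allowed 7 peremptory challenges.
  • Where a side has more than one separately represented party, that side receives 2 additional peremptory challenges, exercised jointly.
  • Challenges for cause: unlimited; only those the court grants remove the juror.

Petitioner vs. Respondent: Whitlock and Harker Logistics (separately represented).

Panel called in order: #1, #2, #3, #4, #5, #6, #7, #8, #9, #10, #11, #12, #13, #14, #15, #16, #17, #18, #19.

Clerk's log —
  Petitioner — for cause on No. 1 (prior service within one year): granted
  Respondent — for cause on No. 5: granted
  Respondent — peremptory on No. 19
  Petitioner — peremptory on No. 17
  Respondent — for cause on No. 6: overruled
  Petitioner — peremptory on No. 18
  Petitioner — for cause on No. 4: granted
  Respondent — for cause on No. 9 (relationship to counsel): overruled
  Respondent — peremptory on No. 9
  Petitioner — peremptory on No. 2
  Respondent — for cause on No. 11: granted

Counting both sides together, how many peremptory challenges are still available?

Petitioner allotment: 7. Respondent allotment: 7 base + 2 multi-party = 9.
Petitioner peremptories used: #17, #18, #2 — 3 (for-cause on #1, #4 don't count).
Respondent peremptories used: #19, #9 — 2 (for-cause on #5, #6, #9, #11 don't count).
Remaining: (7 − 3) + (9 − 2) = 11.

11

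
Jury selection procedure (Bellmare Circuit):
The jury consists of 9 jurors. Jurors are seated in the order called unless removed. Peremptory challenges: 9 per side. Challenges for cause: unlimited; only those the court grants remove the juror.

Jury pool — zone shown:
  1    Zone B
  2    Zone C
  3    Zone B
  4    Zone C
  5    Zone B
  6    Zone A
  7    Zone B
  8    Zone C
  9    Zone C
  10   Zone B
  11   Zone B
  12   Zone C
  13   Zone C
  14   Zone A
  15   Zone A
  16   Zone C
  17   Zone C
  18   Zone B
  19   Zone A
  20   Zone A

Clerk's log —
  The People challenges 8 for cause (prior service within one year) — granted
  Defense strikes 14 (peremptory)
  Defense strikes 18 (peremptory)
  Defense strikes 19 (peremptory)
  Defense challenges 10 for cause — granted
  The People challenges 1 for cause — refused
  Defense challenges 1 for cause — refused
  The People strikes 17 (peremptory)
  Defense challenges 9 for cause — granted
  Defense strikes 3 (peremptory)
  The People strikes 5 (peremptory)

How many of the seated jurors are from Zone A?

2

Removed: #3, #5, #8, #9, #10, #14, #17, #18, #19.
Seated jurors 1–9: #1, #2, #4, #6, #7, #11, #12, #13, #15.
Of those, in Zone A: #6, #15 → 2.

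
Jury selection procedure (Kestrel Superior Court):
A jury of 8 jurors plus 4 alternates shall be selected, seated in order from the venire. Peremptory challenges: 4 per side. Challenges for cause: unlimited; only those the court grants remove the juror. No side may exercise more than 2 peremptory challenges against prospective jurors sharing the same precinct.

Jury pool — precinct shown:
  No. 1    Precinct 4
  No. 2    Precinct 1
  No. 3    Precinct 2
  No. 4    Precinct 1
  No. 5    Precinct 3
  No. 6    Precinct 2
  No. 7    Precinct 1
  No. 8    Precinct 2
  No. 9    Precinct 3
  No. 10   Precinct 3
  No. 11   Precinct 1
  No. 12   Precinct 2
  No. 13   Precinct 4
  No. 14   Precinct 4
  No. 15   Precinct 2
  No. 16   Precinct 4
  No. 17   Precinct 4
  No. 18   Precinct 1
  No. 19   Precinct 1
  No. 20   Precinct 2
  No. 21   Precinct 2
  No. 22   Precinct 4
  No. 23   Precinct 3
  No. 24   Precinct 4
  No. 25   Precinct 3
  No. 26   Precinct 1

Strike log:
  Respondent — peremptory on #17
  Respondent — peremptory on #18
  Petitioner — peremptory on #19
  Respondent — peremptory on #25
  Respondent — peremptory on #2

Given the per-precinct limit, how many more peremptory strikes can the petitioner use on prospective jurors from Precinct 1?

1

Petitioner peremptories so far: #19 — 1 of 4 used, 3 left overall.
Against Precinct 1: #19 — 1 used; per-precinct cap 2 leaves 1.
Binding limit: min(3, 1) = 1.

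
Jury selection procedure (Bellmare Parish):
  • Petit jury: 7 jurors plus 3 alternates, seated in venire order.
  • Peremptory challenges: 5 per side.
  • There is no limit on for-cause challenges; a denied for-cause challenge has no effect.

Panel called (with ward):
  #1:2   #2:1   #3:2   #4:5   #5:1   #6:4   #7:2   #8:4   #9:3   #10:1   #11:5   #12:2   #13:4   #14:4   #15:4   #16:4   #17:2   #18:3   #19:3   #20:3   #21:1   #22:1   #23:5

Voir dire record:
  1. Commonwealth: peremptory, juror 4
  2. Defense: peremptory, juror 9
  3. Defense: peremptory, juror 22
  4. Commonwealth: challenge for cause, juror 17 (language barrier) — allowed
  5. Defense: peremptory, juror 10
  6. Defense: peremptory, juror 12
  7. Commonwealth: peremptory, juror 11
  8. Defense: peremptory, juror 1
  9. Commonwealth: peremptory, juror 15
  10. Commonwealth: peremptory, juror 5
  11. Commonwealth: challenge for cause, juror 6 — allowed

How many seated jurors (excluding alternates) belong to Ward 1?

Removed: #1, #4, #5, #6, #9, #10, #11, #12, #15, #17, #22.
Seated jurors 1–7: #2, #3, #7, #8, #13, #14, #16 (alternates #18, #19, #20 not counted).
Of those, in Ward 1: #2 → 1.

1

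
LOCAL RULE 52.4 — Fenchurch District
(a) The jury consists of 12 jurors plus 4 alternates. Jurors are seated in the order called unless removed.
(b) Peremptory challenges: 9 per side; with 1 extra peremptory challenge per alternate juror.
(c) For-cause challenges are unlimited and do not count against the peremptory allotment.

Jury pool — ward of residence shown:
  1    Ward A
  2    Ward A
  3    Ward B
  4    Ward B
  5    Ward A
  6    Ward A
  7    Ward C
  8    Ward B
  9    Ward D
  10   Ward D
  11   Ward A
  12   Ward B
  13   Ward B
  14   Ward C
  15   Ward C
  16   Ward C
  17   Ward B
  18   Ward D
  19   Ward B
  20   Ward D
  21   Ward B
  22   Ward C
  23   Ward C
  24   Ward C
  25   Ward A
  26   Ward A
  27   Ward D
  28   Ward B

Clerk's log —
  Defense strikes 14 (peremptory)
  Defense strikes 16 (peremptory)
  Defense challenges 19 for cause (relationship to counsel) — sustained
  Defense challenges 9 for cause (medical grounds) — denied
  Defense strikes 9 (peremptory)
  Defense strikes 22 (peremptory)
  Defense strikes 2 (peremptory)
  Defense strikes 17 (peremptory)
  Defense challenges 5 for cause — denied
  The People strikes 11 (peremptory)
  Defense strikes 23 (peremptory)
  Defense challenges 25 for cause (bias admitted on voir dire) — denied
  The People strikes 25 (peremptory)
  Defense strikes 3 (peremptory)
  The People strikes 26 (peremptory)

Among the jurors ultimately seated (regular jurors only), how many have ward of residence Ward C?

Removed: #2, #3, #9, #11, #14, #16, #17, #19, #22, #23, #25, #26.
Seated jurors 1–12: #1, #4, #5, #6, #7, #8, #10, #12, #13, #15, #18, #20 (alternates #21, #24, #27, #28 not counted).
Of those, in Ward C: #7, #15 → 2.

2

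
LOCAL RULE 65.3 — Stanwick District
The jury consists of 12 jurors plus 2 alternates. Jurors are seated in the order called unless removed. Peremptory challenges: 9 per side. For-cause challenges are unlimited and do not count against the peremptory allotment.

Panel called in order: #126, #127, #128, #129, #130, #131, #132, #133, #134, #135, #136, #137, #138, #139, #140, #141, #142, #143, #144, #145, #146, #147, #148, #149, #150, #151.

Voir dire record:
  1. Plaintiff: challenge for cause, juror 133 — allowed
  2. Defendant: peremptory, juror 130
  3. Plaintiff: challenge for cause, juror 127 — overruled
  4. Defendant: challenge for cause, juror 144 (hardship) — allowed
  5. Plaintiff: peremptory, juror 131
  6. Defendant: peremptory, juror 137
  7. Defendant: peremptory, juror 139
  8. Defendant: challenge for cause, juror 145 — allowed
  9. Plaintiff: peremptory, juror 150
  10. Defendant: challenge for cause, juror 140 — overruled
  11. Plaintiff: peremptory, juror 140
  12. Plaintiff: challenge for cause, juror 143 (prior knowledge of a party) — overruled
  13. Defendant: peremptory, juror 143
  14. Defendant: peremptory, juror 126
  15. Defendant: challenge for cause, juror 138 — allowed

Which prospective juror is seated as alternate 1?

Removed: #126, #130, #131, #133, #137, #138, #139, #140, #143, #144, #145, #150. (#127 stays — for-cause denied.)
Filling seats in venire order through position 13: #127, #128, #129, #132, #134, #135, #136, #141, #142, #146, #147, #148, #149.
So alternate 1 is #149.

149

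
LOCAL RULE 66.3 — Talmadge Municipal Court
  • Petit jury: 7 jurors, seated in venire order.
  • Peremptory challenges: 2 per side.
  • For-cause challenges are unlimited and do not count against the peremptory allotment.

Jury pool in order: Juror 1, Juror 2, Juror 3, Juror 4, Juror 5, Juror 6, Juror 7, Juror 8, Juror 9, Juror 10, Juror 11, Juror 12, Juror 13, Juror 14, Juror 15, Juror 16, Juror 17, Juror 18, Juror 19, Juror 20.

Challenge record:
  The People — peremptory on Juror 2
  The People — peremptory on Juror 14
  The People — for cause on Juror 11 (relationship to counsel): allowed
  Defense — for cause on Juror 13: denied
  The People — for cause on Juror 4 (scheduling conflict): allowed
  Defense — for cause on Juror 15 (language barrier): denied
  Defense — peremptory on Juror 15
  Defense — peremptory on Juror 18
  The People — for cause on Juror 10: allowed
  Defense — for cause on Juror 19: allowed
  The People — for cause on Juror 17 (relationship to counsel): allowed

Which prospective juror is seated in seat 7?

Removed: #2, #4, #10, #11, #14, #15, #17, #18, #19. (#13 stays — for-cause denied.)
Filling seats in venire order through position 7: #1, #3, #5, #6, #7, #8, #9.
So seat 7 is #9.

9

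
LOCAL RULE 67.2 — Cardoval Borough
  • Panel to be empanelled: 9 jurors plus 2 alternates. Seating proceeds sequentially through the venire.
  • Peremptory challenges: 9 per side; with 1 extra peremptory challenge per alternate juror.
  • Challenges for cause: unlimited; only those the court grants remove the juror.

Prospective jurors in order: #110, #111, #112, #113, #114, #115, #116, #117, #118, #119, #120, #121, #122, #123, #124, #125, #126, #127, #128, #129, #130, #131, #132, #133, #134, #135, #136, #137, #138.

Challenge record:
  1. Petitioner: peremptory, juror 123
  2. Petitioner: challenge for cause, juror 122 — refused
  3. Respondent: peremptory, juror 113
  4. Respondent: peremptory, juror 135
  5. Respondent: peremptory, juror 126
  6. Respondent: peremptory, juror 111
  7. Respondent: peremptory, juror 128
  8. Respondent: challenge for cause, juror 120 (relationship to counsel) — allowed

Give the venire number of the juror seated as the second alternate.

124

Removed: #111, #113, #120, #123, #126, #128, #135. (#122 stays — for-cause denied.)
Seating in order: seats 1–9 → #110, #112, #114, #115, #116, #117, #118, #119, #121; alternates → #122, #124.
So alternate 2 is #124.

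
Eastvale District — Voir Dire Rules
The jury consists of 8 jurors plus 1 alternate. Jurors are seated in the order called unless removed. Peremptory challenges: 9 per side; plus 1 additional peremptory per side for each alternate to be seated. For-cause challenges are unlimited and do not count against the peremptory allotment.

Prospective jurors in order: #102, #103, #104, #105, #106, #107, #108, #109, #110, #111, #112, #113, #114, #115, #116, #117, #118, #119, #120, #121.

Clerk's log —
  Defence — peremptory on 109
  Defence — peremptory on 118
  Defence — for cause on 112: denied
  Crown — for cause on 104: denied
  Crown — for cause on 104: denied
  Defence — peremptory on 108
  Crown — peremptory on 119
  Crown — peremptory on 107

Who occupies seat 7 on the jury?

111

Removed: #107, #108, #109, #118, #119. (#104, #112 stay — for-cause denied.)
Seating in order: seats 1–8 → #102, #103, #104, #105, #106, #110, #111, #112; alternates → #113.
So seat 7 is #111.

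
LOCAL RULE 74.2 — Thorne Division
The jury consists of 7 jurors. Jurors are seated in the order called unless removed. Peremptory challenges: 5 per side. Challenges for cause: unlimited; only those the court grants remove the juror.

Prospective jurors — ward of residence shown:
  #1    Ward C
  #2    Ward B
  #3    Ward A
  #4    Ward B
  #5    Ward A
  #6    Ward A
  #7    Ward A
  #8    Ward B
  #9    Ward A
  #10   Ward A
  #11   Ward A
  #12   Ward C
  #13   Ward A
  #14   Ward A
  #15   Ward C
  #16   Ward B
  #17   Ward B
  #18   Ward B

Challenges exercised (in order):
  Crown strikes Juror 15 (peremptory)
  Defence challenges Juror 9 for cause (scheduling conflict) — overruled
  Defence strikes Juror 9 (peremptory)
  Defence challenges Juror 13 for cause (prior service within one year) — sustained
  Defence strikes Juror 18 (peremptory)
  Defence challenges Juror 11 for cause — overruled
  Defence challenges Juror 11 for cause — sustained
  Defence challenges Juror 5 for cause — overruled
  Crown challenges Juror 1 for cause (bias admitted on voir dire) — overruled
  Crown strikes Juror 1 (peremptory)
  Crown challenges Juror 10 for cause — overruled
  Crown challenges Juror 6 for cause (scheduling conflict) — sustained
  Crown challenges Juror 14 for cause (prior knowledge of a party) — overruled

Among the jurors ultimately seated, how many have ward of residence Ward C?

0

Removed: #1, #6, #9, #11, #13, #15, #18.
Seated jurors 1–7: #2, #3, #4, #5, #7, #8, #10.
None of those are in Ward C → 0.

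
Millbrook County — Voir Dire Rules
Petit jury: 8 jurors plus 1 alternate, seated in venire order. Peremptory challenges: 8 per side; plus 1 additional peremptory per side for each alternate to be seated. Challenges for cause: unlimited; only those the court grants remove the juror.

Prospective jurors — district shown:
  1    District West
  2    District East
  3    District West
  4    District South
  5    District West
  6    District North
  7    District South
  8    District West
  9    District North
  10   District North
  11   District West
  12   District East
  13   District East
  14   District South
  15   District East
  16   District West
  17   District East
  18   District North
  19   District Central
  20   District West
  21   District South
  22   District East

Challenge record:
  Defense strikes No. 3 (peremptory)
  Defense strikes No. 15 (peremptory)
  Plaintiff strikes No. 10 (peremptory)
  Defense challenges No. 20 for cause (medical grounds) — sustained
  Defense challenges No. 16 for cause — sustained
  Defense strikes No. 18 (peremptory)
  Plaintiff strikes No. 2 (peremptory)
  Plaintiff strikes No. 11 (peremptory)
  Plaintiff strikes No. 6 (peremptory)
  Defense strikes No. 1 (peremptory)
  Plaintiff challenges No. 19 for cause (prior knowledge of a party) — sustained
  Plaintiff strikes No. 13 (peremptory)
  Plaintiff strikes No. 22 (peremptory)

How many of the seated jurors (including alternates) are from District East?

2

Removed: #1, #2, #3, #6, #10, #11, #13, #15, #16, #18, #19, #20, #22.
Seated (9 incl. alternates): #4, #5, #7, #8, #9, #12, #14, #17, #21.
Of those, in District East: #12, #17 → 2.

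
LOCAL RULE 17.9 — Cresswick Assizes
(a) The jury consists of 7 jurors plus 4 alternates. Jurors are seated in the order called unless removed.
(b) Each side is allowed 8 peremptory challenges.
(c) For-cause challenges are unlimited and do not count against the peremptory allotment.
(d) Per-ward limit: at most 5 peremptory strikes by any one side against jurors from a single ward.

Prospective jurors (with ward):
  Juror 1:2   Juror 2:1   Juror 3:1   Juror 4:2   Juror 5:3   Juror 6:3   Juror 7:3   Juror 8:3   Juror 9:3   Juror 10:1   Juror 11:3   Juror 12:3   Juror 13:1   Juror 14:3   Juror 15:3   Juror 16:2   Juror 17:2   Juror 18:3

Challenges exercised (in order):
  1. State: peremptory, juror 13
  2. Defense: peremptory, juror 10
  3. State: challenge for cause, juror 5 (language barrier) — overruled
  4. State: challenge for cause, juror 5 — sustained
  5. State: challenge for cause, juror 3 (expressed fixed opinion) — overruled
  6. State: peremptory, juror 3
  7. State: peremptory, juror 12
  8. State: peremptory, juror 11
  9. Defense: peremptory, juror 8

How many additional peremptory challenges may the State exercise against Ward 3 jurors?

3

State peremptories so far: #13, #3, #12, #11 — 4 of 8 used, 4 left overall.
Against Ward 3: #12, #11 — 2 used; per-ward cap 5 leaves 3.
Binding limit: min(4, 3) = 3.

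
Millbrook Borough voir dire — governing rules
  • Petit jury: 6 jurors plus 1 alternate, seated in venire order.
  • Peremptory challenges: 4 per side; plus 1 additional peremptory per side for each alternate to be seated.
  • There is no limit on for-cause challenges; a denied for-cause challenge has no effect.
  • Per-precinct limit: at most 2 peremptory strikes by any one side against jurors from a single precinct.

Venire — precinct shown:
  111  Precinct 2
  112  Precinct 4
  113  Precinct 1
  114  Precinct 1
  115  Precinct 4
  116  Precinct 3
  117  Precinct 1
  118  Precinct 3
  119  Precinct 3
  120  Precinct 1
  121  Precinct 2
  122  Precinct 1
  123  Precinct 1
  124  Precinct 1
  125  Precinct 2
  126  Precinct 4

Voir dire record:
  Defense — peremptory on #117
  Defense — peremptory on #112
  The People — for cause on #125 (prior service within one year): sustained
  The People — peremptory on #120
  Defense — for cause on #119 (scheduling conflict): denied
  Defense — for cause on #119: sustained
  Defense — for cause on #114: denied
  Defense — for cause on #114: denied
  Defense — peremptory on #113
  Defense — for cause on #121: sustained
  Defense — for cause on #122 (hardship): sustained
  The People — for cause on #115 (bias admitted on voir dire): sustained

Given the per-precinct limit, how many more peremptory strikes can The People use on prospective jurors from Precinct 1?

The People peremptories so far: #120 — 1 of 5 used, 4 left overall.
Against Precinct 1: #120 — 1 used; per-precinct cap 2 leaves 1.
Binding limit: min(4, 1) = 1.

1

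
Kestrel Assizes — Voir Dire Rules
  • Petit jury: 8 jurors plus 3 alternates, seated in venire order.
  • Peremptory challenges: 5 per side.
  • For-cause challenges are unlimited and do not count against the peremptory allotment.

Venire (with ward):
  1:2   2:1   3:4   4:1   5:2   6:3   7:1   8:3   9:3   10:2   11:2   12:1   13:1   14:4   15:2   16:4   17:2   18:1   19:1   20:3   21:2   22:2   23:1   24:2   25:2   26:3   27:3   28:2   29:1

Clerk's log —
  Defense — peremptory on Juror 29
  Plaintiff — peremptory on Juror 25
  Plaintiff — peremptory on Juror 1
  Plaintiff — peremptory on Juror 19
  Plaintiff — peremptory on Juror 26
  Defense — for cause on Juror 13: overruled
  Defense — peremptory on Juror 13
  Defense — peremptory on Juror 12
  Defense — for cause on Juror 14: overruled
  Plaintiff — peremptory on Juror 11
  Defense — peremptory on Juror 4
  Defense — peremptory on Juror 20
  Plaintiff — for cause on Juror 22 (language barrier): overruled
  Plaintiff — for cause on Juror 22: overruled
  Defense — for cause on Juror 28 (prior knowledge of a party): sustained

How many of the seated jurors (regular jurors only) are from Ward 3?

3

Removed: #1, #4, #11, #12, #13, #19, #20, #25, #26, #28, #29.
Seated jurors 1–8: #2, #3, #5, #6, #7, #8, #9, #10 (alternates #14, #15, #16 not counted).
Of those, in Ward 3: #6, #8, #9 → 3.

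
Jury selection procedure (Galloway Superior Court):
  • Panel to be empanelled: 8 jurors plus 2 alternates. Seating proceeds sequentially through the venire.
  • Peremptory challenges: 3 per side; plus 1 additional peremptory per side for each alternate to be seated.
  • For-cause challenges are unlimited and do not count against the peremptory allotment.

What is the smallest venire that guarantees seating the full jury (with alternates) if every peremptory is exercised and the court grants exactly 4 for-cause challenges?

Seats to fill: 8 + 2 alternates = 10.
Peremptories: 3 + 1×2 = 5 per side × 2 sides = 10.
For-cause removals: 4.
Minimum venire: 10 + 10 + 4 = 24.

24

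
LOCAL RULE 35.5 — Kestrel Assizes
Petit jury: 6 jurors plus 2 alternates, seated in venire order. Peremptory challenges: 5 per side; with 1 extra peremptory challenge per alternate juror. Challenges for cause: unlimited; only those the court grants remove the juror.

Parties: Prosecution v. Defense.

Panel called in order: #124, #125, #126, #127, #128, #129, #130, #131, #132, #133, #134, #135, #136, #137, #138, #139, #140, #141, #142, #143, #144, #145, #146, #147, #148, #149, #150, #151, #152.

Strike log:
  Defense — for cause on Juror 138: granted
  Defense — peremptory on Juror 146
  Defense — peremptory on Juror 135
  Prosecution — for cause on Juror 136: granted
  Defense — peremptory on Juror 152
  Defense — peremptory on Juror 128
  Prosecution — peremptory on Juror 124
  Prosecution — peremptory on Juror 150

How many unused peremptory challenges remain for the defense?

Defense allotment: 5 base + 1 × 2 alternates = 7.
Defense peremptories used: #146, #135, #152, #128 — 4 (the for-cause on #138 doesn't count).
Remaining: 7 − 4 = 3.

3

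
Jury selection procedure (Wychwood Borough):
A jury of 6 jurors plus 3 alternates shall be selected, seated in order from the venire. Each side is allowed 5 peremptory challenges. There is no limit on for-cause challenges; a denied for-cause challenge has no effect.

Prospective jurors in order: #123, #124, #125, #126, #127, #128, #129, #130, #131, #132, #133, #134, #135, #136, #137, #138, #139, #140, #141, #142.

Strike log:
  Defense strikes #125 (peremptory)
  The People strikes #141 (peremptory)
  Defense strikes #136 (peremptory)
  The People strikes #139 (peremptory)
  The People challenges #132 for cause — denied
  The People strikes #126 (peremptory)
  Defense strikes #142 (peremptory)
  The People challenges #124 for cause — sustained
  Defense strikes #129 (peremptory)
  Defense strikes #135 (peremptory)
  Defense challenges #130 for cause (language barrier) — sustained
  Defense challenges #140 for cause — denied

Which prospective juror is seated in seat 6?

Removed: #124, #125, #126, #129, #130, #135, #136, #139, #141, #142. (#132, #140 stay — for-cause denied.)
Filling seats in venire order through position 6: #123, #127, #128, #131, #132, #133.
So seat 6 is #133.

133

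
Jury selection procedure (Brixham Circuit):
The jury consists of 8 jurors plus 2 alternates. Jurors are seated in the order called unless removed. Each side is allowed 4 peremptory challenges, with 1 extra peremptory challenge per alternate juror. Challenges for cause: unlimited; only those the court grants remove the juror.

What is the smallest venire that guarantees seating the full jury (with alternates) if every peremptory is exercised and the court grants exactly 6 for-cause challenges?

28

Seats to fill: 8 + 2 alternates = 10.
Peremptories: 4 + 1×2 = 6 per side × 2 sides = 12.
For-cause removals: 6.
Minimum venire: 10 + 12 + 6 = 28.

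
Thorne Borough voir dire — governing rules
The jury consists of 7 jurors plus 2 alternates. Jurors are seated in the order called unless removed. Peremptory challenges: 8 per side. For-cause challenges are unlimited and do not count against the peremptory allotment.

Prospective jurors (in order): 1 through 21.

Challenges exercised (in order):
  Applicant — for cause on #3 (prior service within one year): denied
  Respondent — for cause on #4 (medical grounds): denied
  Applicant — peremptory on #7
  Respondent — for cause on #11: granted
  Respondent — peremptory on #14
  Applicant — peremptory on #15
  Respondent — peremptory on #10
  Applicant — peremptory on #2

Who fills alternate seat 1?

12

Removed: #2, #7, #10, #11, #14, #15. (#3, #4 stay — for-cause denied.)
Seating in order: seats 1–7 → #1, #3, #4, #5, #6, #8, #9; alternates → #12, #13.
So alternate 1 is #12.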